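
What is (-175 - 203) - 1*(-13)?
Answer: -365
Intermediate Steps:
(-175 - 203) - 1*(-13) = -378 + 13 = -365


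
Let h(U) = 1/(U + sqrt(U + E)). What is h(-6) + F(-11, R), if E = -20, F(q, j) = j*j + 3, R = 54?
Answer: 90486/31 - I*sqrt(26)/62 ≈ 2918.9 - 0.082242*I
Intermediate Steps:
F(q, j) = 3 + j**2 (F(q, j) = j**2 + 3 = 3 + j**2)
h(U) = 1/(U + sqrt(-20 + U)) (h(U) = 1/(U + sqrt(U - 20)) = 1/(U + sqrt(-20 + U)))
h(-6) + F(-11, R) = 1/(-6 + sqrt(-20 - 6)) + (3 + 54**2) = 1/(-6 + sqrt(-26)) + (3 + 2916) = 1/(-6 + I*sqrt(26)) + 2919 = 2919 + 1/(-6 + I*sqrt(26))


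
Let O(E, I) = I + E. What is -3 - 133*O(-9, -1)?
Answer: 1327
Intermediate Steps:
O(E, I) = E + I
-3 - 133*O(-9, -1) = -3 - 133*(-9 - 1) = -3 - 133*(-10) = -3 + 1330 = 1327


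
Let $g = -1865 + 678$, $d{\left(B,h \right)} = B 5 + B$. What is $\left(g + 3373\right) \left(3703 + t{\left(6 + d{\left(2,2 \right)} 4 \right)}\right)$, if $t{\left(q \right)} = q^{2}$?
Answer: $14469134$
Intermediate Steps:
$d{\left(B,h \right)} = 6 B$ ($d{\left(B,h \right)} = 5 B + B = 6 B$)
$g = -1187$
$\left(g + 3373\right) \left(3703 + t{\left(6 + d{\left(2,2 \right)} 4 \right)}\right) = \left(-1187 + 3373\right) \left(3703 + \left(6 + 6 \cdot 2 \cdot 4\right)^{2}\right) = 2186 \left(3703 + \left(6 + 12 \cdot 4\right)^{2}\right) = 2186 \left(3703 + \left(6 + 48\right)^{2}\right) = 2186 \left(3703 + 54^{2}\right) = 2186 \left(3703 + 2916\right) = 2186 \cdot 6619 = 14469134$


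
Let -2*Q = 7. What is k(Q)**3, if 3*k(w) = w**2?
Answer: 117649/1728 ≈ 68.084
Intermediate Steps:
Q = -7/2 (Q = -1/2*7 = -7/2 ≈ -3.5000)
k(w) = w**2/3
k(Q)**3 = ((-7/2)**2/3)**3 = ((1/3)*(49/4))**3 = (49/12)**3 = 117649/1728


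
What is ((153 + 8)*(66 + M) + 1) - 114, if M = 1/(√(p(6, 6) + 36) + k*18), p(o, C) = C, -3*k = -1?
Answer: 10352 + 161*√42/6 ≈ 10526.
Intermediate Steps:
k = ⅓ (k = -⅓*(-1) = ⅓ ≈ 0.33333)
M = 1/(6 + √42) (M = 1/(√(6 + 36) + (⅓)*18) = 1/(√42 + 6) = 1/(6 + √42) ≈ 0.080123)
((153 + 8)*(66 + M) + 1) - 114 = ((153 + 8)*(66 + (-1 + √42/6)) + 1) - 114 = (161*(65 + √42/6) + 1) - 114 = ((10465 + 161*√42/6) + 1) - 114 = (10466 + 161*√42/6) - 114 = 10352 + 161*√42/6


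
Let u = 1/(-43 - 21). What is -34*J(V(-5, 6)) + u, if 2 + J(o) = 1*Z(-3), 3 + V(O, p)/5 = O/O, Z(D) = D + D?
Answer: 17407/64 ≈ 271.98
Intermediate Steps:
Z(D) = 2*D
V(O, p) = -10 (V(O, p) = -15 + 5*(O/O) = -15 + 5*1 = -15 + 5 = -10)
u = -1/64 (u = 1/(-64) = -1/64 ≈ -0.015625)
J(o) = -8 (J(o) = -2 + 1*(2*(-3)) = -2 + 1*(-6) = -2 - 6 = -8)
-34*J(V(-5, 6)) + u = -34*(-8) - 1/64 = 272 - 1/64 = 17407/64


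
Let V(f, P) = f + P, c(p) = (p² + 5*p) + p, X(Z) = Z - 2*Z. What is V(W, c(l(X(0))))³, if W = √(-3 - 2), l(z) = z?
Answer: -5*I*√5 ≈ -11.18*I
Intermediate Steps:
X(Z) = -Z
c(p) = p² + 6*p
W = I*√5 (W = √(-5) = I*√5 ≈ 2.2361*I)
V(f, P) = P + f
V(W, c(l(X(0))))³ = ((-1*0)*(6 - 1*0) + I*√5)³ = (0*(6 + 0) + I*√5)³ = (0*6 + I*√5)³ = (0 + I*√5)³ = (I*√5)³ = -5*I*√5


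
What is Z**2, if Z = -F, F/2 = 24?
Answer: 2304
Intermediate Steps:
F = 48 (F = 2*24 = 48)
Z = -48 (Z = -1*48 = -48)
Z**2 = (-48)**2 = 2304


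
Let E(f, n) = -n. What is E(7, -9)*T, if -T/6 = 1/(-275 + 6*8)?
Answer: 54/227 ≈ 0.23789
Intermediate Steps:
T = 6/227 (T = -6/(-275 + 6*8) = -6/(-275 + 48) = -6/(-227) = -6*(-1/227) = 6/227 ≈ 0.026432)
E(7, -9)*T = -1*(-9)*(6/227) = 9*(6/227) = 54/227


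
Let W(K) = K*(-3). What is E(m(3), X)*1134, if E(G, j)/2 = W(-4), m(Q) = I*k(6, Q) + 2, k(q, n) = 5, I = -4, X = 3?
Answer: 27216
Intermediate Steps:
m(Q) = -18 (m(Q) = -4*5 + 2 = -20 + 2 = -18)
W(K) = -3*K
E(G, j) = 24 (E(G, j) = 2*(-3*(-4)) = 2*12 = 24)
E(m(3), X)*1134 = 24*1134 = 27216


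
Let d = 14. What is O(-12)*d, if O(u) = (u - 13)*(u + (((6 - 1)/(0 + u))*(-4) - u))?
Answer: -1750/3 ≈ -583.33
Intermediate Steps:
O(u) = -20*(-13 + u)/u (O(u) = (-13 + u)*(u + ((5/u)*(-4) - u)) = (-13 + u)*(u + (-20/u - u)) = (-13 + u)*(u + (-u - 20/u)) = (-13 + u)*(-20/u) = -20*(-13 + u)/u)
O(-12)*d = (-20 + 260/(-12))*14 = (-20 + 260*(-1/12))*14 = (-20 - 65/3)*14 = -125/3*14 = -1750/3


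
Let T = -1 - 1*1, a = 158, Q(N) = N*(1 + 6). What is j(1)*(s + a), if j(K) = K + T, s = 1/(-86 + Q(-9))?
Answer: -23541/149 ≈ -157.99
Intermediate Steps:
Q(N) = 7*N (Q(N) = N*7 = 7*N)
s = -1/149 (s = 1/(-86 + 7*(-9)) = 1/(-86 - 63) = 1/(-149) = -1/149 ≈ -0.0067114)
T = -2 (T = -1 - 1 = -2)
j(K) = -2 + K (j(K) = K - 2 = -2 + K)
j(1)*(s + a) = (-2 + 1)*(-1/149 + 158) = -1*23541/149 = -23541/149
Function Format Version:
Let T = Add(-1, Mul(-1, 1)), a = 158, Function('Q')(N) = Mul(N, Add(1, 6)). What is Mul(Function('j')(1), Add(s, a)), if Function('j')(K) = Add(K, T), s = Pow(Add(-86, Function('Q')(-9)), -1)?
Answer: Rational(-23541, 149) ≈ -157.99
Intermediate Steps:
Function('Q')(N) = Mul(7, N) (Function('Q')(N) = Mul(N, 7) = Mul(7, N))
s = Rational(-1, 149) (s = Pow(Add(-86, Mul(7, -9)), -1) = Pow(Add(-86, -63), -1) = Pow(-149, -1) = Rational(-1, 149) ≈ -0.0067114)
T = -2 (T = Add(-1, -1) = -2)
Function('j')(K) = Add(-2, K) (Function('j')(K) = Add(K, -2) = Add(-2, K))
Mul(Function('j')(1), Add(s, a)) = Mul(Add(-2, 1), Add(Rational(-1, 149), 158)) = Mul(-1, Rational(23541, 149)) = Rational(-23541, 149)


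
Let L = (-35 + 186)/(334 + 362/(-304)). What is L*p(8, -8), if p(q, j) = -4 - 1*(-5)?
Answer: 22952/50587 ≈ 0.45371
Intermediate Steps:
L = 22952/50587 (L = 151/(334 + 362*(-1/304)) = 151/(334 - 181/152) = 151/(50587/152) = 151*(152/50587) = 22952/50587 ≈ 0.45371)
p(q, j) = 1 (p(q, j) = -4 + 5 = 1)
L*p(8, -8) = (22952/50587)*1 = 22952/50587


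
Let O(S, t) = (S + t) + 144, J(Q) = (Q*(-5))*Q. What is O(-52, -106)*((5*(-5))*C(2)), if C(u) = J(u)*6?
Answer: -42000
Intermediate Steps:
J(Q) = -5*Q**2 (J(Q) = (-5*Q)*Q = -5*Q**2)
O(S, t) = 144 + S + t
C(u) = -30*u**2 (C(u) = -5*u**2*6 = -30*u**2)
O(-52, -106)*((5*(-5))*C(2)) = (144 - 52 - 106)*((5*(-5))*(-30*2**2)) = -(-350)*(-30*4) = -(-350)*(-120) = -14*3000 = -42000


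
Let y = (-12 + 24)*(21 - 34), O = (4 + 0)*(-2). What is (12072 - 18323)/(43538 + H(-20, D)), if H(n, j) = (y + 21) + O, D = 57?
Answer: -6251/43395 ≈ -0.14405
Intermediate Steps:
O = -8 (O = 4*(-2) = -8)
y = -156 (y = 12*(-13) = -156)
H(n, j) = -143 (H(n, j) = (-156 + 21) - 8 = -135 - 8 = -143)
(12072 - 18323)/(43538 + H(-20, D)) = (12072 - 18323)/(43538 - 143) = -6251/43395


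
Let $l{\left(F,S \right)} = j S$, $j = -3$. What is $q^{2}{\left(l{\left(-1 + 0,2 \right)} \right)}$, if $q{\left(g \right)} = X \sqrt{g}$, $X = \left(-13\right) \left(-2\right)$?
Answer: $-4056$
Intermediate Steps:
$X = 26$
$l{\left(F,S \right)} = - 3 S$
$q{\left(g \right)} = 26 \sqrt{g}$
$q^{2}{\left(l{\left(-1 + 0,2 \right)} \right)} = \left(26 \sqrt{\left(-3\right) 2}\right)^{2} = \left(26 \sqrt{-6}\right)^{2} = \left(26 i \sqrt{6}\right)^{2} = -4056$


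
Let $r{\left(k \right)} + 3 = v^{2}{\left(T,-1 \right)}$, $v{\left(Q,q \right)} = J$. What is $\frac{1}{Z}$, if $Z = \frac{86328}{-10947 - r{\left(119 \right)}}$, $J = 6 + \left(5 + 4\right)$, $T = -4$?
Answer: $- \frac{1241}{9592} \approx -0.12938$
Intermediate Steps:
$J = 15$ ($J = 6 + 9 = 15$)
$v{\left(Q,q \right)} = 15$
$r{\left(k \right)} = 222$ ($r{\left(k \right)} = -3 + 15^{2} = -3 + 225 = 222$)
$Z = - \frac{9592}{1241}$ ($Z = \frac{86328}{-10947 - 222} = \frac{86328}{-11169} = 86328 \left(- \frac{1}{11169}\right) = - \frac{9592}{1241} \approx -7.7292$)
$\frac{1}{Z} = \frac{1}{- \frac{9592}{1241}} = - \frac{1241}{9592}$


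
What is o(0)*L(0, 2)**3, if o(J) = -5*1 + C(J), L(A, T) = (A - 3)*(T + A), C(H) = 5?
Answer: 0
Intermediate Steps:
L(A, T) = (-3 + A)*(A + T)
o(J) = 0 (o(J) = -5*1 + 5 = -5 + 5 = 0)
o(0)*L(0, 2)**3 = 0*(0**2 - 3*0 - 3*2 + 0*2)**3 = 0*(0 + 0 - 6 + 0)**3 = 0*(-6)**3 = 0*(-216) = 0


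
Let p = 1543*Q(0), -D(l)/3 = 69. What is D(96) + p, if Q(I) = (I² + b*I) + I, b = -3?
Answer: -207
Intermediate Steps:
D(l) = -207 (D(l) = -3*69 = -207)
Q(I) = I² - 2*I (Q(I) = (I² - 3*I) + I = I² - 2*I)
p = 0 (p = 1543*(0*(-2 + 0)) = 1543*(0*(-2)) = 1543*0 = 0)
D(96) + p = -207 + 0 = -207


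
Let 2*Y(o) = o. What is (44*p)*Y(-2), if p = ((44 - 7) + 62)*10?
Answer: -43560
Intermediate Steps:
p = 990 (p = (37 + 62)*10 = 99*10 = 990)
Y(o) = o/2
(44*p)*Y(-2) = (44*990)*((½)*(-2)) = 43560*(-1) = -43560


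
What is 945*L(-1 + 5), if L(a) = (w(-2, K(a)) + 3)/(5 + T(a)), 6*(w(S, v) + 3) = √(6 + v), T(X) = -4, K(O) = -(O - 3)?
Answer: 315*√5/2 ≈ 352.18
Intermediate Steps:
K(O) = 3 - O (K(O) = -(-3 + O) = 3 - O)
w(S, v) = -3 + √(6 + v)/6
L(a) = √(9 - a)/6 (L(a) = ((-3 + √(6 + (3 - a))/6) + 3)/(5 - 4) = ((-3 + √(9 - a)/6) + 3)/1 = (√(9 - a)/6)*1 = √(9 - a)/6)
945*L(-1 + 5) = 945*(√(9 - (-1 + 5))/6) = 945*(√(9 - 1*4)/6) = 945*(√(9 - 4)/6) = 945*(√5/6) = 315*√5/2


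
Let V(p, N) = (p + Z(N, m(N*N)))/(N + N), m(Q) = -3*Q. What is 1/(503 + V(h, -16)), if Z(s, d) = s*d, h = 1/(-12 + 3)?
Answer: 288/34273 ≈ 0.0084031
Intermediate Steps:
h = -⅑ (h = 1/(-9) = -⅑ ≈ -0.11111)
Z(s, d) = d*s
V(p, N) = (p - 3*N³)/(2*N) (V(p, N) = (p + (-3*N*N)*N)/(N + N) = (p + (-3*N²)*N)/((2*N)) = (p - 3*N³)*(1/(2*N)) = (p - 3*N³)/(2*N))
1/(503 + V(h, -16)) = 1/(503 + (½)*(-⅑ - 3*(-16)³)/(-16)) = 1/(503 + (½)*(-1/16)*(-⅑ - 3*(-4096))) = 1/(503 + (½)*(-1/16)*(-⅑ + 12288)) = 1/(503 + (½)*(-1/16)*(110591/9)) = 1/(503 - 110591/288) = 1/(34273/288) = 288/34273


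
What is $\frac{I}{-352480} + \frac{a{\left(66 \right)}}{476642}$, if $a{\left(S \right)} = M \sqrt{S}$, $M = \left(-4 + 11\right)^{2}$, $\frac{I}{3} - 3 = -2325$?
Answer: $\frac{3483}{176240} + \frac{49 \sqrt{66}}{476642} \approx 0.020598$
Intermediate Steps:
$I = -6966$ ($I = 9 + 3 \left(-2325\right) = 9 - 6975 = -6966$)
$M = 49$ ($M = 7^{2} = 49$)
$a{\left(S \right)} = 49 \sqrt{S}$
$\frac{I}{-352480} + \frac{a{\left(66 \right)}}{476642} = - \frac{6966}{-352480} + \frac{49 \sqrt{66}}{476642} = \left(-6966\right) \left(- \frac{1}{352480}\right) + 49 \sqrt{66} \cdot \frac{1}{476642} = \frac{3483}{176240} + \frac{49 \sqrt{66}}{476642}$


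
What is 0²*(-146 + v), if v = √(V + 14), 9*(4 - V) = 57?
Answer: 0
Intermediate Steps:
V = -7/3 (V = 4 - ⅑*57 = 4 - 19/3 = -7/3 ≈ -2.3333)
v = √105/3 (v = √(-7/3 + 14) = √(35/3) = √105/3 ≈ 3.4156)
0²*(-146 + v) = 0²*(-146 + √105/3) = 0*(-146 + √105/3) = 0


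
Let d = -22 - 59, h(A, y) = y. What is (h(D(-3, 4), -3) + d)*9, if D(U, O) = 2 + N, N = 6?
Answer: -756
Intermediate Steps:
D(U, O) = 8 (D(U, O) = 2 + 6 = 8)
d = -81
(h(D(-3, 4), -3) + d)*9 = (-3 - 81)*9 = -84*9 = -756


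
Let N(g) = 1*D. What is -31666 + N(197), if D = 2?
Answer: -31664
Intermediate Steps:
N(g) = 2 (N(g) = 1*2 = 2)
-31666 + N(197) = -31666 + 2 = -31664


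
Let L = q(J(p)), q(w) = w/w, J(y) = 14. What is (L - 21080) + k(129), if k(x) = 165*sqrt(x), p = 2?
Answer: -21079 + 165*sqrt(129) ≈ -19205.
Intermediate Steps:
q(w) = 1
L = 1
(L - 21080) + k(129) = (1 - 21080) + 165*sqrt(129) = -21079 + 165*sqrt(129)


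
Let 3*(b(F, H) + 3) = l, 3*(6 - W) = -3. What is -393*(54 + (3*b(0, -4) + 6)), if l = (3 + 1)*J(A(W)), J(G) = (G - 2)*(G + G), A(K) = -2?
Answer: -45195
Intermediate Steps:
W = 7 (W = 6 - ⅓*(-3) = 6 + 1 = 7)
J(G) = 2*G*(-2 + G) (J(G) = (-2 + G)*(2*G) = 2*G*(-2 + G))
l = 64 (l = (3 + 1)*(2*(-2)*(-2 - 2)) = 4*(2*(-2)*(-4)) = 4*16 = 64)
b(F, H) = 55/3 (b(F, H) = -3 + (⅓)*64 = -3 + 64/3 = 55/3)
-393*(54 + (3*b(0, -4) + 6)) = -393*(54 + (3*(55/3) + 6)) = -393*(54 + (55 + 6)) = -393*(54 + 61) = -393*115 = -45195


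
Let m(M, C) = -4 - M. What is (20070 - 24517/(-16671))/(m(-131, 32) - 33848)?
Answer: -334611487/562162791 ≈ -0.59522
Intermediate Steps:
(20070 - 24517/(-16671))/(m(-131, 32) - 33848) = (20070 - 24517/(-16671))/((-4 - 1*(-131)) - 33848) = (20070 - 24517*(-1/16671))/((-4 + 131) - 33848) = (20070 + 24517/16671)/(127 - 33848) = (334611487/16671)/(-33721) = (334611487/16671)*(-1/33721) = -334611487/562162791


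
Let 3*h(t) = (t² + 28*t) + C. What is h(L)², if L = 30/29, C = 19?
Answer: 1700655121/6365529 ≈ 267.17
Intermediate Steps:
L = 30/29 (L = 30*(1/29) = 30/29 ≈ 1.0345)
h(t) = 19/3 + t²/3 + 28*t/3 (h(t) = ((t² + 28*t) + 19)/3 = (19 + t² + 28*t)/3 = 19/3 + t²/3 + 28*t/3)
h(L)² = (19/3 + (30/29)²/3 + (28/3)*(30/29))² = (19/3 + (⅓)*(900/841) + 280/29)² = (19/3 + 300/841 + 280/29)² = (41239/2523)² = 1700655121/6365529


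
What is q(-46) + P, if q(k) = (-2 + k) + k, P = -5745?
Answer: -5839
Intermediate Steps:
q(k) = -2 + 2*k
q(-46) + P = (-2 + 2*(-46)) - 5745 = (-2 - 92) - 5745 = -94 - 5745 = -5839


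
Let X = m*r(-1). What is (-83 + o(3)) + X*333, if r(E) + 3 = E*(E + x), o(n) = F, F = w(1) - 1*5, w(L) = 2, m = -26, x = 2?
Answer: 34546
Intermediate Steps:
F = -3 (F = 2 - 1*5 = 2 - 5 = -3)
o(n) = -3
r(E) = -3 + E*(2 + E) (r(E) = -3 + E*(E + 2) = -3 + E*(2 + E))
X = 104 (X = -26*(-3 + (-1)² + 2*(-1)) = -26*(-3 + 1 - 2) = -26*(-4) = 104)
(-83 + o(3)) + X*333 = (-83 - 3) + 104*333 = -86 + 34632 = 34546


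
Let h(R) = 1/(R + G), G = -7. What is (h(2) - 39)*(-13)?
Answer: 2548/5 ≈ 509.60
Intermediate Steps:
h(R) = 1/(-7 + R) (h(R) = 1/(R - 7) = 1/(-7 + R))
(h(2) - 39)*(-13) = (1/(-7 + 2) - 39)*(-13) = (1/(-5) - 39)*(-13) = (-⅕ - 39)*(-13) = -196/5*(-13) = 2548/5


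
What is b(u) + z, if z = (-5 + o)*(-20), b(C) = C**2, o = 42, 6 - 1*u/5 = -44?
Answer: 61760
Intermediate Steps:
u = 250 (u = 30 - 5*(-44) = 30 + 220 = 250)
z = -740 (z = (-5 + 42)*(-20) = 37*(-20) = -740)
b(u) + z = 250**2 - 740 = 62500 - 740 = 61760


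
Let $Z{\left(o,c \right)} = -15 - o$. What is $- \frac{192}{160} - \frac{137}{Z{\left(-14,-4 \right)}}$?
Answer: $\frac{679}{5} \approx 135.8$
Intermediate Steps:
$- \frac{192}{160} - \frac{137}{Z{\left(-14,-4 \right)}} = - \frac{192}{160} - \frac{137}{-15 - -14} = \left(-192\right) \frac{1}{160} - \frac{137}{-15 + 14} = - \frac{6}{5} - \frac{137}{-1} = - \frac{6}{5} - -137 = - \frac{6}{5} + 137 = \frac{679}{5}$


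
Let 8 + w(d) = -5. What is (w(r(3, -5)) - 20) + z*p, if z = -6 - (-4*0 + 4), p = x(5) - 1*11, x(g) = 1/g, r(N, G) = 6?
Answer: 75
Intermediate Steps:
w(d) = -13 (w(d) = -8 - 5 = -13)
p = -54/5 (p = 1/5 - 1*11 = ⅕ - 11 = -54/5 ≈ -10.800)
z = -10 (z = -6 - (0 + 4) = -6 - 1*4 = -6 - 4 = -10)
(w(r(3, -5)) - 20) + z*p = (-13 - 20) - 10*(-54/5) = -33 + 108 = 75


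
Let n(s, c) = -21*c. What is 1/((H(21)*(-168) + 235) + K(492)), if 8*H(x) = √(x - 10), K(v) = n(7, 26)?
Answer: -311/91870 + 21*√11/91870 ≈ -0.0026271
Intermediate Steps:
K(v) = -546 (K(v) = -21*26 = -546)
H(x) = √(-10 + x)/8 (H(x) = √(x - 10)/8 = √(-10 + x)/8)
1/((H(21)*(-168) + 235) + K(492)) = 1/(((√(-10 + 21)/8)*(-168) + 235) - 546) = 1/(((√11/8)*(-168) + 235) - 546) = 1/((-21*√11 + 235) - 546) = 1/((235 - 21*√11) - 546) = 1/(-311 - 21*√11)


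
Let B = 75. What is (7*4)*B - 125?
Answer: 1975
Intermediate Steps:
(7*4)*B - 125 = (7*4)*75 - 125 = 28*75 - 125 = 2100 - 125 = 1975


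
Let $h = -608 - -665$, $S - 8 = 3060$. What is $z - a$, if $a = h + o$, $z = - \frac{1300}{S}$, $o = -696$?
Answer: $\frac{37676}{59} \approx 638.58$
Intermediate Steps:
$S = 3068$ ($S = 8 + 3060 = 3068$)
$h = 57$ ($h = -608 + 665 = 57$)
$z = - \frac{25}{59}$ ($z = - \frac{1300}{3068} = \left(-1300\right) \frac{1}{3068} = - \frac{25}{59} \approx -0.42373$)
$a = -639$ ($a = 57 - 696 = -639$)
$z - a = - \frac{25}{59} - -639 = - \frac{25}{59} + 639 = \frac{37676}{59}$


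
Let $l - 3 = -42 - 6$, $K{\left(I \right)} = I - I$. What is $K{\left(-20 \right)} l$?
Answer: $0$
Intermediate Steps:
$K{\left(I \right)} = 0$
$l = -45$ ($l = 3 - 48 = -45$)
$K{\left(-20 \right)} l = 0 \left(-45\right) = 0$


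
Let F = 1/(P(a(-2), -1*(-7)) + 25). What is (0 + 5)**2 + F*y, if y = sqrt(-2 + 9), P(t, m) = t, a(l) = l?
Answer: 25 + sqrt(7)/23 ≈ 25.115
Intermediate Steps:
F = 1/23 (F = 1/(-2 + 25) = 1/23 ≈ 0.043478)
y = sqrt(7) ≈ 2.6458
(0 + 5)**2 + F*y = (0 + 5)**2 + sqrt(7)/23 = 5**2 + sqrt(7)/23 = 25 + sqrt(7)/23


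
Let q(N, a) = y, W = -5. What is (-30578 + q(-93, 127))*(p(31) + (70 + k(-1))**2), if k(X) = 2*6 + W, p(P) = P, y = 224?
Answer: -180909840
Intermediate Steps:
k(X) = 7 (k(X) = 2*6 - 5 = 12 - 5 = 7)
q(N, a) = 224
(-30578 + q(-93, 127))*(p(31) + (70 + k(-1))**2) = (-30578 + 224)*(31 + (70 + 7)**2) = -30354*(31 + 77**2) = -30354*(31 + 5929) = -30354*5960 = -180909840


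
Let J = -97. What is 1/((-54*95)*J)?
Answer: 1/497610 ≈ 2.0096e-6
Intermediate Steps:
1/((-54*95)*J) = 1/(-54*95*(-97)) = 1/(-5130*(-97)) = 1/497610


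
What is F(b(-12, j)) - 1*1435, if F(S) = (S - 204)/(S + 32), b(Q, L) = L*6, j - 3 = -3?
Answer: -11531/8 ≈ -1441.4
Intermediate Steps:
j = 0 (j = 3 - 3 = 0)
b(Q, L) = 6*L
F(S) = (-204 + S)/(32 + S)
F(b(-12, j)) - 1*1435 = (-204 + 6*0)/(32 + 6*0) - 1*1435 = (-204 + 0)/(32 + 0) - 1435 = -204/32 - 1435 = (1/32)*(-204) - 1435 = -51/8 - 1435 = -11531/8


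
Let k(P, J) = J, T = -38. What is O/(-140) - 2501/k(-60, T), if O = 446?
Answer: 41649/665 ≈ 62.630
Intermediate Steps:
O/(-140) - 2501/k(-60, T) = 446/(-140) - 2501/(-38) = 446*(-1/140) - 2501*(-1/38) = -223/70 + 2501/38 = 41649/665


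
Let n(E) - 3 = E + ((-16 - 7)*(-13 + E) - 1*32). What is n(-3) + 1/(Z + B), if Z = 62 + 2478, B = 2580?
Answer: 1720321/5120 ≈ 336.00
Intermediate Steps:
Z = 2540
n(E) = 270 - 22*E (n(E) = 3 + (E + ((-16 - 7)*(-13 + E) - 1*32)) = 3 + (E + (-23*(-13 + E) - 32)) = 3 + (E + ((299 - 23*E) - 32)) = 3 + (E + (267 - 23*E)) = 3 + (267 - 22*E) = 270 - 22*E)
n(-3) + 1/(Z + B) = (270 - 22*(-3)) + 1/(2540 + 2580) = (270 + 66) + 1/5120 = 336 + 1/5120 = 1720321/5120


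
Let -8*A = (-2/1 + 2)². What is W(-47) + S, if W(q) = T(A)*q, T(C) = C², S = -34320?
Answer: -34320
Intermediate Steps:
A = 0 (A = -(-2/1 + 2)²/8 = -(-2*1 + 2)²/8 = -(-2 + 2)²/8 = -⅛*0² = -⅛*0 = 0)
W(q) = 0 (W(q) = 0²*q = 0*q = 0)
W(-47) + S = 0 - 34320 = -34320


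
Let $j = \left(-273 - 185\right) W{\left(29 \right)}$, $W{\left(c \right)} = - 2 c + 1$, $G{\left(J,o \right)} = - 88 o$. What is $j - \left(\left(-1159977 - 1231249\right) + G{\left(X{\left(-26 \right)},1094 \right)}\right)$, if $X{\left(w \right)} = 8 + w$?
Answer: $2513604$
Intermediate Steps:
$W{\left(c \right)} = 1 - 2 c$
$j = 26106$ ($j = \left(-273 - 185\right) \left(1 - 58\right) = - 458 \left(1 - 58\right) = \left(-458\right) \left(-57\right) = 26106$)
$j - \left(\left(-1159977 - 1231249\right) + G{\left(X{\left(-26 \right)},1094 \right)}\right) = 26106 - \left(\left(-1159977 - 1231249\right) - 96272\right) = 26106 - \left(-2391226 - 96272\right) = 26106 - -2487498 = 26106 + 2487498 = 2513604$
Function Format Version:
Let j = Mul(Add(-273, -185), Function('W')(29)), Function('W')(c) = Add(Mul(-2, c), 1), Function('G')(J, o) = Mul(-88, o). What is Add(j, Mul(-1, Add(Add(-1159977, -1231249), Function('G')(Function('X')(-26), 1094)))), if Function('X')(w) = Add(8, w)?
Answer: 2513604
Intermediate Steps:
Function('W')(c) = Add(1, Mul(-2, c))
j = 26106 (j = Mul(Add(-273, -185), Add(1, Mul(-2, 29))) = Mul(-458, Add(1, -58)) = Mul(-458, -57) = 26106)
Add(j, Mul(-1, Add(Add(-1159977, -1231249), Function('G')(Function('X')(-26), 1094)))) = Add(26106, Mul(-1, Add(Add(-1159977, -1231249), Mul(-88, 1094)))) = Add(26106, Mul(-1, Add(-2391226, -96272))) = Add(26106, Mul(-1, -2487498)) = Add(26106, 2487498) = 2513604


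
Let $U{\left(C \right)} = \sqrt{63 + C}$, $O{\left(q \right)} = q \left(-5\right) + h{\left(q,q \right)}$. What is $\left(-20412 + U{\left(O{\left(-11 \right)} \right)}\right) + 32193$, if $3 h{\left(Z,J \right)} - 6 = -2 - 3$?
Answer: $11781 + \frac{\sqrt{1065}}{3} \approx 11792.0$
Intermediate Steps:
$h{\left(Z,J \right)} = \frac{1}{3}$ ($h{\left(Z,J \right)} = 2 + \frac{-2 - 3}{3} = 2 + \frac{1}{3} \left(-5\right) = 2 - \frac{5}{3} = \frac{1}{3}$)
$O{\left(q \right)} = \frac{1}{3} - 5 q$ ($O{\left(q \right)} = q \left(-5\right) + \frac{1}{3} = - 5 q + \frac{1}{3} = \frac{1}{3} - 5 q$)
$\left(-20412 + U{\left(O{\left(-11 \right)} \right)}\right) + 32193 = \left(-20412 + \sqrt{63 + \left(\frac{1}{3} - -55\right)}\right) + 32193 = \left(-20412 + \sqrt{63 + \left(\frac{1}{3} + 55\right)}\right) + 32193 = \left(-20412 + \sqrt{63 + \frac{166}{3}}\right) + 32193 = \left(-20412 + \sqrt{\frac{355}{3}}\right) + 32193 = \left(-20412 + \frac{\sqrt{1065}}{3}\right) + 32193 = 11781 + \frac{\sqrt{1065}}{3}$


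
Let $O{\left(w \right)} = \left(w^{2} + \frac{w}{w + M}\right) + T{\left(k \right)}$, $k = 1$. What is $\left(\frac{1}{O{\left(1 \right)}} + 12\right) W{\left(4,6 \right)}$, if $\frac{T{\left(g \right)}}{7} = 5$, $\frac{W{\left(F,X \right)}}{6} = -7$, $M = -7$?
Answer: $- \frac{108612}{215} \approx -505.17$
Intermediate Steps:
$W{\left(F,X \right)} = -42$ ($W{\left(F,X \right)} = 6 \left(-7\right) = -42$)
$T{\left(g \right)} = 35$ ($T{\left(g \right)} = 7 \cdot 5 = 35$)
$O{\left(w \right)} = 35 + w^{2} + \frac{w}{-7 + w}$ ($O{\left(w \right)} = \left(w^{2} + \frac{w}{w - 7}\right) + 35 = \left(w^{2} + \frac{w}{-7 + w}\right) + 35 = 35 + w^{2} + \frac{w}{-7 + w}$)
$\left(\frac{1}{O{\left(1 \right)}} + 12\right) W{\left(4,6 \right)} = \left(\frac{1}{\frac{1}{-7 + 1} \left(-245 + 1^{3} - 7 \cdot 1^{2} + 36 \cdot 1\right)} + 12\right) \left(-42\right) = \left(\frac{1}{\frac{1}{-6} \left(-245 + 1 - 7 + 36\right)} + 12\right) \left(-42\right) = \left(\frac{1}{\left(- \frac{1}{6}\right) \left(-245 + 1 - 7 + 36\right)} + 12\right) \left(-42\right) = \left(\frac{1}{\left(- \frac{1}{6}\right) \left(-215\right)} + 12\right) \left(-42\right) = \left(\frac{1}{\frac{215}{6}} + 12\right) \left(-42\right) = \left(\frac{6}{215} + 12\right) \left(-42\right) = \frac{2586}{215} \left(-42\right) = - \frac{108612}{215}$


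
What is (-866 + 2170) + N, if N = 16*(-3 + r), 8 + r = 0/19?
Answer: 1128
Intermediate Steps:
r = -8 (r = -8 + 0/19 = -8 + 0*(1/19) = -8 + 0 = -8)
N = -176 (N = 16*(-3 - 8) = 16*(-11) = -176)
(-866 + 2170) + N = (-866 + 2170) - 176 = 1304 - 176 = 1128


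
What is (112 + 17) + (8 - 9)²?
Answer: 130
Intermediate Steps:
(112 + 17) + (8 - 9)² = 129 + (-1)² = 129 + 1 = 130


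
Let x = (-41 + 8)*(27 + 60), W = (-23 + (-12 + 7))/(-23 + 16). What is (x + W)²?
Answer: 8219689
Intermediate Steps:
W = 4 (W = (-23 - 5)/(-7) = -28*(-⅐) = 4)
x = -2871 (x = -33*87 = -2871)
(x + W)² = (-2871 + 4)² = (-2867)² = 8219689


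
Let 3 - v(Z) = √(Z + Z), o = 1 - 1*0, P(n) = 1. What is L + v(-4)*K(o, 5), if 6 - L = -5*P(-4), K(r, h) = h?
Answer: 26 - 10*I*√2 ≈ 26.0 - 14.142*I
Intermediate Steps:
o = 1 (o = 1 + 0 = 1)
L = 11 (L = 6 - (-5) = 6 - 1*(-5) = 6 + 5 = 11)
v(Z) = 3 - √2*√Z (v(Z) = 3 - √(Z + Z) = 3 - √(2*Z) = 3 - √2*√Z)
L + v(-4)*K(o, 5) = 11 + (3 - √2*√(-4))*5 = 11 + (3 - √2*2*I)*5 = 11 + (3 - 2*I*√2)*5 = 11 + (15 - 10*I*√2) = 26 - 10*I*√2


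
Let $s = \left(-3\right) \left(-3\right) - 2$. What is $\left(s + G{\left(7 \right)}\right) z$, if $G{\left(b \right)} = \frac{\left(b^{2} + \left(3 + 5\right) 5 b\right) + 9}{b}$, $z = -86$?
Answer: $- \frac{33282}{7} \approx -4754.6$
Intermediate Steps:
$s = 7$ ($s = 9 - 2 = 7$)
$G{\left(b \right)} = \frac{9 + b^{2} + 40 b}{b}$ ($G{\left(b \right)} = \frac{\left(b^{2} + 8 \cdot 5 b\right) + 9}{b} = \frac{\left(b^{2} + 40 b\right) + 9}{b} = \frac{9 + b^{2} + 40 b}{b}$)
$\left(s + G{\left(7 \right)}\right) z = \left(7 + \left(40 + 7 + \frac{9}{7}\right)\right) \left(-86\right) = \left(7 + \frac{338}{7}\right) \left(-86\right) = \frac{387}{7} \left(-86\right) = - \frac{33282}{7}$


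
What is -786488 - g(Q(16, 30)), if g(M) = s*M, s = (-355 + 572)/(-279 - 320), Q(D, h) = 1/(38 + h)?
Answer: -32035228999/40732 ≈ -7.8649e+5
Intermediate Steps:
s = -217/599 (s = 217/(-599) = 217*(-1/599) = -217/599 ≈ -0.36227)
g(M) = -217*M/599
-786488 - g(Q(16, 30)) = -786488 - (-217)/(599*(38 + 30)) = -786488 - (-217)/(599*68) = -786488 - 1*(-217/40732) = -786488 + 217/40732 = -32035228999/40732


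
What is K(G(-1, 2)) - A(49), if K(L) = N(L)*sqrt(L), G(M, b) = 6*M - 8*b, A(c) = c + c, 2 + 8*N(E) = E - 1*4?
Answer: -98 - 7*I*sqrt(22)/2 ≈ -98.0 - 16.416*I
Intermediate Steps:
N(E) = -3/4 + E/8 (N(E) = -1/4 + (E - 1*4)/8 = -1/4 + (E - 4)/8 = -1/4 + (-4 + E)/8 = -1/4 + (-1/2 + E/8) = -3/4 + E/8)
A(c) = 2*c
G(M, b) = -8*b + 6*M
K(L) = sqrt(L)*(-3/4 + L/8) (K(L) = (-3/4 + L/8)*sqrt(L) = sqrt(L)*(-3/4 + L/8))
K(G(-1, 2)) - A(49) = sqrt(-8*2 + 6*(-1))*(-6 + (-8*2 + 6*(-1)))/8 - 2*49 = sqrt(-16 - 6)*(-6 + (-16 - 6))/8 - 1*98 = sqrt(-22)*(-6 - 22)/8 - 98 = (1/8)*(I*sqrt(22))*(-28) - 98 = -7*I*sqrt(22)/2 - 98 = -98 - 7*I*sqrt(22)/2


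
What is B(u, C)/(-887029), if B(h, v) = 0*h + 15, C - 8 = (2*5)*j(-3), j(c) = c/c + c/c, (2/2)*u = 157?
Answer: -15/887029 ≈ -1.6910e-5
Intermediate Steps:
u = 157
j(c) = 2 (j(c) = 1 + 1 = 2)
C = 28 (C = 8 + (2*5)*2 = 8 + 10*2 = 8 + 20 = 28)
B(h, v) = 15 (B(h, v) = 0 + 15 = 15)
B(u, C)/(-887029) = 15/(-887029) = 15*(-1/887029) = -15/887029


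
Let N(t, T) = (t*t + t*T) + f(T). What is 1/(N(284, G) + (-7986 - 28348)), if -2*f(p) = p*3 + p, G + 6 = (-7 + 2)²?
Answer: 1/49680 ≈ 2.0129e-5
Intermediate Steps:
G = 19 (G = -6 + (-7 + 2)² = -6 + (-5)² = -6 + 25 = 19)
f(p) = -2*p (f(p) = -(p*3 + p)/2 = -(3*p + p)/2 = -2*p)
N(t, T) = t² - 2*T + T*t (N(t, T) = (t*t + t*T) - 2*T = (t² + T*t) - 2*T = t² - 2*T + T*t)
1/(N(284, G) + (-7986 - 28348)) = 1/((284² - 2*19 + 19*284) + (-7986 - 28348)) = 1/((80656 - 38 + 5396) - 36334) = 1/(86014 - 36334) = 1/49680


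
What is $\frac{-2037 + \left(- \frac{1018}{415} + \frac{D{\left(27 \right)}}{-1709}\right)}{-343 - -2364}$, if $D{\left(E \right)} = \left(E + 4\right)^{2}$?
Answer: $- \frac{1446850272}{1433363935} \approx -1.0094$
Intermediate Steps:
$D{\left(E \right)} = \left(4 + E\right)^{2}$
$\frac{-2037 + \left(- \frac{1018}{415} + \frac{D{\left(27 \right)}}{-1709}\right)}{-343 - -2364} = \frac{-2037 - \left(\frac{1018}{415} - \frac{\left(4 + 27\right)^{2}}{-1709}\right)}{-343 - -2364} = \frac{-2037 - \left(\frac{1018}{415} - 31^{2} \left(- \frac{1}{1709}\right)\right)}{-343 + 2364} = \frac{-2037 + \left(- \frac{1018}{415} + 961 \left(- \frac{1}{1709}\right)\right)}{2021} = \left(-2037 - \frac{2138577}{709235}\right) \frac{1}{2021} = \left(- \frac{1446850272}{709235}\right) \frac{1}{2021} = - \frac{1446850272}{1433363935}$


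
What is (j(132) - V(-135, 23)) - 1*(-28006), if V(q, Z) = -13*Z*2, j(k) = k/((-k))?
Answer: 28603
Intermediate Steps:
j(k) = -1 (j(k) = k*(-1/k) = -1)
V(q, Z) = -26*Z
(j(132) - V(-135, 23)) - 1*(-28006) = (-1 - (-26)*23) - 1*(-28006) = (-1 - 1*(-598)) + 28006 = (-1 + 598) + 28006 = 597 + 28006 = 28603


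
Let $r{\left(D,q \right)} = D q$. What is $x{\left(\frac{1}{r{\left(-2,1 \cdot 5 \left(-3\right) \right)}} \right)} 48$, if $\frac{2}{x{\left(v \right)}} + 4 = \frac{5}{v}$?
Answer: $\frac{48}{73} \approx 0.65753$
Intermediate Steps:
$x{\left(v \right)} = \frac{2}{-4 + \frac{5}{v}}$
$x{\left(\frac{1}{r{\left(-2,1 \cdot 5 \left(-3\right) \right)}} \right)} 48 = - \frac{2}{- 2 \cdot 1 \cdot 5 \left(-3\right) \left(-5 + \frac{4}{\left(-2\right) 1 \cdot 5 \left(-3\right)}\right)} 48 = - \frac{2}{- 2 \cdot 5 \left(-3\right) \left(-5 + \frac{4}{\left(-2\right) 5 \left(-3\right)}\right)} 48 = - \frac{2}{\left(-2\right) \left(-15\right) \left(-5 + \frac{4}{\left(-2\right) \left(-15\right)}\right)} 48 = - \frac{2}{30 \left(-5 + \frac{4}{30}\right)} 48 = \left(-2\right) \frac{1}{30} \frac{1}{-5 + 4 \cdot \frac{1}{30}} \cdot 48 = \left(-2\right) \frac{1}{30} \frac{1}{-5 + \frac{2}{15}} \cdot 48 = \left(-2\right) \frac{1}{30} \frac{1}{- \frac{73}{15}} \cdot 48 = \left(-2\right) \frac{1}{30} \left(- \frac{15}{73}\right) 48 = \frac{1}{73} \cdot 48 = \frac{48}{73}$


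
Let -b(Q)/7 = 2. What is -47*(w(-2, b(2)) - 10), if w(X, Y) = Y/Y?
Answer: 423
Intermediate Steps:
b(Q) = -14 (b(Q) = -7*2 = -14)
w(X, Y) = 1
-47*(w(-2, b(2)) - 10) = -47*(1 - 10) = -47*(-9) = 423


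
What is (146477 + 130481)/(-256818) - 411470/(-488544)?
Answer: -823146297/3485191472 ≈ -0.23618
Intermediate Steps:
(146477 + 130481)/(-256818) - 411470/(-488544) = 276958*(-1/256818) - 411470*(-1/488544) = -138479/128409 + 205735/244272 = -823146297/3485191472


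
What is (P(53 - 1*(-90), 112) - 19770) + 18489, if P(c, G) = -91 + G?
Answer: -1260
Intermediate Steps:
(P(53 - 1*(-90), 112) - 19770) + 18489 = ((-91 + 112) - 19770) + 18489 = (21 - 19770) + 18489 = -19749 + 18489 = -1260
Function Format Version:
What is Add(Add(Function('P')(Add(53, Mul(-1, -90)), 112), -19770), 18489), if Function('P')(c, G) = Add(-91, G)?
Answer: -1260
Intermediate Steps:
Add(Add(Function('P')(Add(53, Mul(-1, -90)), 112), -19770), 18489) = Add(Add(Add(-91, 112), -19770), 18489) = Add(Add(21, -19770), 18489) = Add(-19749, 18489) = -1260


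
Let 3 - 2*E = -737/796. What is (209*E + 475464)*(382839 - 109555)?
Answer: 51759430255973/398 ≈ 1.3005e+11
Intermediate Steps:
E = 3125/1592 (E = 3/2 - (-737)/(2*796) = 3/2 - ½*(-737/796) = 3/2 + 737/1592 = 3125/1592 ≈ 1.9629)
(209*E + 475464)*(382839 - 109555) = (209*(3125/1592) + 475464)*(382839 - 109555) = (653125/1592 + 475464)*273284 = (757591813/1592)*273284 = 51759430255973/398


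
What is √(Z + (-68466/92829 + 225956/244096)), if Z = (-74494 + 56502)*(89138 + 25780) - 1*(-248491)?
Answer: I*√460703485743387623886368362/472066408 ≈ 45468.0*I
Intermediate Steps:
Z = -2067356165 (Z = -17992*114918 + 248491 = -2067604656 + 248491 = -2067356165)
√(Z + (-68466/92829 + 225956/244096)) = √(-2067356165 + (-68466/92829 + 225956/244096)) = √(-2067356165 + (-68466*1/92829 + 225956*(1/244096))) = √(-2067356165 + (-22822/30943 + 56489/61024)) = √(-2067356165 + 355249399/1888265632) = √(-3903717595117571881/1888265632) = I*√460703485743387623886368362/472066408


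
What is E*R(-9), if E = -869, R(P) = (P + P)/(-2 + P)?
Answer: -1422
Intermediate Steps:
R(P) = 2*P/(-2 + P) (R(P) = (2*P)/(-2 + P) = 2*P/(-2 + P))
E*R(-9) = -1738*(-9)/(-2 - 9) = -1738*(-9)/(-11) = -1738*(-9)*(-1)/11 = -869*18/11 = -1422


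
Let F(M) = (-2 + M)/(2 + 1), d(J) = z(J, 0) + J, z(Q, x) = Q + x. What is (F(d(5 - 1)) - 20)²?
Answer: 324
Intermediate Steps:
d(J) = 2*J (d(J) = (J + 0) + J = J + J = 2*J)
F(M) = -⅔ + M/3 (F(M) = (-2 + M)/3 = (-2 + M)*(⅓) = -⅔ + M/3)
(F(d(5 - 1)) - 20)² = ((-⅔ + (2*(5 - 1))/3) - 20)² = ((-⅔ + (2*4)/3) - 20)² = ((-⅔ + (⅓)*8) - 20)² = ((-⅔ + 8/3) - 20)² = (2 - 20)² = (-18)² = 324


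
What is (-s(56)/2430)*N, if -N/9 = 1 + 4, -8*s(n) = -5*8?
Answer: 5/54 ≈ 0.092593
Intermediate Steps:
s(n) = 5 (s(n) = -(-5)*8/8 = -⅛*(-40) = 5)
N = -45 (N = -9*(1 + 4) = -9*5 = -45)
(-s(56)/2430)*N = (-1*5/2430)*(-45) = -5*1/2430*(-45) = -1/486*(-45) = 5/54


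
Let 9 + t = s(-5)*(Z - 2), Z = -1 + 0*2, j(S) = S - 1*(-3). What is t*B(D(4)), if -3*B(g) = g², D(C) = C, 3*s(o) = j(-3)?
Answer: 48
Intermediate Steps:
j(S) = 3 + S (j(S) = S + 3 = 3 + S)
s(o) = 0 (s(o) = (3 - 3)/3 = (⅓)*0 = 0)
Z = -1 (Z = -1 + 0 = -1)
t = -9 (t = -9 + 0*(-1 - 2) = -9 + 0*(-3) = -9 + 0 = -9)
B(g) = -g²/3
t*B(D(4)) = -(-3)*4² = -(-3)*16 = -9*(-16/3) = 48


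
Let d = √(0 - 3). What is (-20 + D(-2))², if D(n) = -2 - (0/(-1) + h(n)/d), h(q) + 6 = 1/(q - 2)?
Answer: 22607/48 + 275*I*√3/3 ≈ 470.98 + 158.77*I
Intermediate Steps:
d = I*√3 (d = √(-3) = I*√3 ≈ 1.732*I)
h(q) = -6 + 1/(-2 + q) (h(q) = -6 + 1/(q - 2) = -6 + 1/(-2 + q))
D(n) = -2 + I*√3*(13 - 6*n)/(3*(-2 + n)) (D(n) = -2 - (0/(-1) + ((13 - 6*n)/(-2 + n))/((I*√3))) = -2 - (0*(-1) + ((13 - 6*n)/(-2 + n))*(-I*√3/3)) = -2 - (0 - I*√3*(13 - 6*n)/(3*(-2 + n))) = -2 - (-1)*I*√3*(13 - 6*n)/(3*(-2 + n)) = -2 + I*√3*(13 - 6*n)/(3*(-2 + n)))
(-20 + D(-2))² = (-20 + (12 - 6*(-2) + I*√3*(13 - 6*(-2)))/(3*(-2 - 2)))² = (-20 + (⅓)*(12 + 12 + I*√3*(13 + 12))/(-4))² = (-20 + (⅓)*(-¼)*(12 + 12 + I*√3*25))² = (-20 + (⅓)*(-¼)*(12 + 12 + 25*I*√3))² = (-20 + (⅓)*(-¼)*(24 + 25*I*√3))² = (-20 + (-2 - 25*I*√3/12))² = (-22 - 25*I*√3/12)²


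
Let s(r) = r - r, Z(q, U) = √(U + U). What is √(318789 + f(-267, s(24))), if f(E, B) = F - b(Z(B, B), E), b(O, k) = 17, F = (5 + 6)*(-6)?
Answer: √318706 ≈ 564.54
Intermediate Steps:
F = -66 (F = 11*(-6) = -66)
Z(q, U) = √2*√U (Z(q, U) = √(2*U) = √2*√U)
s(r) = 0
f(E, B) = -83 (f(E, B) = -66 - 1*17 = -66 - 17 = -83)
√(318789 + f(-267, s(24))) = √(318789 - 83) = √318706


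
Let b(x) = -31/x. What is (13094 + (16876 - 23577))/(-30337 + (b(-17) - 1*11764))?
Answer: -36227/238562 ≈ -0.15186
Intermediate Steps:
(13094 + (16876 - 23577))/(-30337 + (b(-17) - 1*11764)) = (13094 + (16876 - 23577))/(-30337 + (-31/(-17) - 1*11764)) = (13094 - 6701)/(-30337 + (-31*(-1/17) - 11764)) = 6393/(-30337 + (31/17 - 11764)) = 6393/(-30337 - 199957/17) = 6393/(-715686/17) = 6393*(-17/715686) = -36227/238562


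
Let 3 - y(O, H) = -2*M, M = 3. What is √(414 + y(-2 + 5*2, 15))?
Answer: 3*√47 ≈ 20.567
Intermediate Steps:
y(O, H) = 9 (y(O, H) = 3 - (-2)*3 = 3 - 1*(-6) = 3 + 6 = 9)
√(414 + y(-2 + 5*2, 15)) = √(414 + 9) = √423 = 3*√47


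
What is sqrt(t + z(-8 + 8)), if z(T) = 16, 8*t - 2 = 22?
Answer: sqrt(19) ≈ 4.3589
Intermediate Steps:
t = 3 (t = 1/4 + (1/8)*22 = 1/4 + 11/4 = 3)
sqrt(t + z(-8 + 8)) = sqrt(3 + 16) = sqrt(19)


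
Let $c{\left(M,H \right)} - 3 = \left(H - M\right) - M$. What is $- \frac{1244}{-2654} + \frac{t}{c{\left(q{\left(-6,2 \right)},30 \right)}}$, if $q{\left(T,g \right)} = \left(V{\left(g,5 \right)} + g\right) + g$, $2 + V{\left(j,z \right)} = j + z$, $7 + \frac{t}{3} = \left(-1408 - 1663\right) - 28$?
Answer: $- \frac{4118552}{6635} \approx -620.73$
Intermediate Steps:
$t = -9318$ ($t = -21 + 3 \left(\left(-1408 - 1663\right) - 28\right) = -21 + 3 \left(-3071 - 28\right) = -21 + 3 \left(-3099\right) = -21 - 9297 = -9318$)
$V{\left(j,z \right)} = -2 + j + z$ ($V{\left(j,z \right)} = -2 + \left(j + z\right) = -2 + j + z$)
$q{\left(T,g \right)} = 3 + 3 g$ ($q{\left(T,g \right)} = \left(\left(-2 + g + 5\right) + g\right) + g = \left(\left(3 + g\right) + g\right) + g = \left(3 + 2 g\right) + g = 3 + 3 g$)
$c{\left(M,H \right)} = 3 + H - 2 M$ ($c{\left(M,H \right)} = 3 + \left(\left(H - M\right) - M\right) = 3 + \left(H - 2 M\right) = 3 + H - 2 M$)
$- \frac{1244}{-2654} + \frac{t}{c{\left(q{\left(-6,2 \right)},30 \right)}} = - \frac{1244}{-2654} - \frac{9318}{3 + 30 - 2 \left(3 + 3 \cdot 2\right)} = \left(-1244\right) \left(- \frac{1}{2654}\right) - \frac{9318}{3 + 30 - 2 \left(3 + 6\right)} = \frac{622}{1327} - \frac{9318}{3 + 30 - 18} = \frac{622}{1327} - \frac{9318}{15} = \frac{622}{1327} - \frac{3106}{5} = - \frac{4118552}{6635}$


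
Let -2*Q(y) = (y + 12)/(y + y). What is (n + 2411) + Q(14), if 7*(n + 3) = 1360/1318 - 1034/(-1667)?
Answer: 74061816147/30759484 ≈ 2407.8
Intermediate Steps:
Q(y) = -(12 + y)/(4*y) (Q(y) = -(y + 12)/(2*(y + y)) = -(12 + y)/(2*(2*y)) = -(12 + y)*1/(2*y)/2 = -(12 + y)/(4*y))
n = -21254647/7689871 (n = -3 + (1360/1318 - 1034/(-1667))/7 = -3 + (1360*(1/1318) - 1034*(-1/1667))/7 = -3 + (680/659 + 1034/1667)/7 = -3 + (1/7)*(1814966/1098553) = -3 + 1814966/7689871 = -21254647/7689871 ≈ -2.7640)
(n + 2411) + Q(14) = (-21254647/7689871 + 2411) + (1/4)*(-12 - 1*14)/14 = 18519024334/7689871 + (1/4)*(1/14)*(-12 - 14) = 18519024334/7689871 + (1/4)*(1/14)*(-26) = 18519024334/7689871 - 13/28 = 74061816147/30759484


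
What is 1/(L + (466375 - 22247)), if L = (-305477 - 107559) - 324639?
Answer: -1/293547 ≈ -3.4066e-6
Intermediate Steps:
L = -737675 (L = -413036 - 324639 = -737675)
1/(L + (466375 - 22247)) = 1/(-737675 + (466375 - 22247)) = 1/(-737675 + 444128) = 1/(-293547) = -1/293547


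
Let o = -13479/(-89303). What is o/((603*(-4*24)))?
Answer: -4493/1723190688 ≈ -2.6074e-6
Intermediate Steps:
o = 13479/89303 (o = -13479*(-1/89303) = 13479/89303 ≈ 0.15094)
o/((603*(-4*24))) = 13479/(89303*((603*(-4*24)))) = 13479/(89303*((603*(-96)))) = (13479/89303)/(-57888) = (13479/89303)*(-1/57888) = -4493/1723190688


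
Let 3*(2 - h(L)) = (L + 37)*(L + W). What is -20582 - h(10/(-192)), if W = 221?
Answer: -493871015/27648 ≈ -17863.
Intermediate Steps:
h(L) = 2 - (37 + L)*(221 + L)/3 (h(L) = 2 - (L + 37)*(L + 221)/3 = 2 - (37 + L)*(221 + L)/3)
-20582 - h(10/(-192)) = -20582 - (-8171/3 - 860/(-192) - (10/(-192))²/3) = -20582 - (-8171/3 - 860*(-1)/192 - (10*(-1/192))²/3) = -20582 - (-8171/3 - 86*(-5/96) - (-5/96)²/3) = -20582 - (-8171/3 + 215/48 - ⅓*25/9216) = -20582 - (-8171/3 + 215/48 - 25/27648) = -20582 - 1*(-75180121/27648) = -20582 + 75180121/27648 = -493871015/27648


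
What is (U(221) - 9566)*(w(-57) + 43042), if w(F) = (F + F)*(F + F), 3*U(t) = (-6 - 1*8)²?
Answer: -1597195076/3 ≈ -5.3240e+8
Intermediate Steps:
U(t) = 196/3 (U(t) = (-6 - 1*8)²/3 = (-6 - 8)²/3 = (⅓)*(-14)² = (⅓)*196 = 196/3)
w(F) = 4*F² (w(F) = (2*F)*(2*F) = 4*F²)
(U(221) - 9566)*(w(-57) + 43042) = (196/3 - 9566)*(4*(-57)² + 43042) = -28502*(4*3249 + 43042)/3 = -28502*(12996 + 43042)/3 = -28502/3*56038 = -1597195076/3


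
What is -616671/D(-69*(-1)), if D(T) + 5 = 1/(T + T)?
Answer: 85100598/689 ≈ 1.2351e+5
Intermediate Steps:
D(T) = -5 + 1/(2*T) (D(T) = -5 + 1/(T + T) = -5 + 1/(2*T))
-616671/D(-69*(-1)) = -616671/(-5 + 1/(2*((-69*(-1))))) = -616671/(-5 + (½)/69) = -616671/(-5 + (½)*(1/69)) = -616671/(-5 + 1/138) = -616671/(-689/138) = -616671*(-138/689) = 85100598/689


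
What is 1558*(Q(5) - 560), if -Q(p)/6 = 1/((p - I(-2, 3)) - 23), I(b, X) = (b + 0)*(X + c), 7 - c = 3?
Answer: -870143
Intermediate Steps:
c = 4 (c = 7 - 1*3 = 7 - 3 = 4)
I(b, X) = b*(4 + X) (I(b, X) = (b + 0)*(X + 4) = b*(4 + X))
Q(p) = -6/(-9 + p) (Q(p) = -6/((p - (-2)*(4 + 3)) - 23) = -6/((p - (-2)*7) - 23) = -6/((p - 1*(-14)) - 23) = -6/((p + 14) - 23) = -6/((14 + p) - 23) = -6/(-9 + p))
1558*(Q(5) - 560) = 1558*(-6/(-9 + 5) - 560) = 1558*(-6/(-4) - 560) = 1558*(-6*(-1/4) - 560) = 1558*(3/2 - 560) = 1558*(-1117/2) = -870143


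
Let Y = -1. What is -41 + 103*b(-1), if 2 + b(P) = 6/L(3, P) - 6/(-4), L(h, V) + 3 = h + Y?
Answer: -1421/2 ≈ -710.50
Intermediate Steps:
L(h, V) = -4 + h (L(h, V) = -3 + (h - 1) = -3 + (-1 + h) = -4 + h)
b(P) = -13/2 (b(P) = -2 + (6/(-4 + 3) - 6/(-4)) = -2 + (6/(-1) - 6*(-¼)) = -2 + (6*(-1) + 3/2) = -2 + (-6 + 3/2) = -2 - 9/2 = -13/2)
-41 + 103*b(-1) = -41 + 103*(-13/2) = -41 - 1339/2 = -1421/2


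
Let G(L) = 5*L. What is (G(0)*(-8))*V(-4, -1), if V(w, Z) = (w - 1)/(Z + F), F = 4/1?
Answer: 0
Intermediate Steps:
F = 4 (F = 4*1 = 4)
V(w, Z) = (-1 + w)/(4 + Z) (V(w, Z) = (w - 1)/(Z + 4) = (-1 + w)/(4 + Z))
(G(0)*(-8))*V(-4, -1) = ((5*0)*(-8))*((-1 - 4)/(4 - 1)) = (0*(-8))*(-5/3) = 0*((⅓)*(-5)) = 0*(-5/3) = 0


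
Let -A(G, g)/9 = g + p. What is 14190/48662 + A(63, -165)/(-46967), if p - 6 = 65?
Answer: 312646839/1142754077 ≈ 0.27359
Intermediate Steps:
p = 71 (p = 6 + 65 = 71)
A(G, g) = -639 - 9*g (A(G, g) = -9*(g + 71) = -9*(71 + g) = -639 - 9*g)
14190/48662 + A(63, -165)/(-46967) = 14190/48662 + (-639 - 9*(-165))/(-46967) = 14190*(1/48662) + (-639 + 1485)*(-1/46967) = 7095/24331 + 846*(-1/46967) = 7095/24331 - 846/46967 = 312646839/1142754077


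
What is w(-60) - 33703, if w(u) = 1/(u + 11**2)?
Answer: -2055882/61 ≈ -33703.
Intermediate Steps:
w(u) = 1/(121 + u) (w(u) = 1/(u + 121) = 1/(121 + u))
w(-60) - 33703 = 1/(121 - 60) - 33703 = 1/61 - 33703 = -2055882/61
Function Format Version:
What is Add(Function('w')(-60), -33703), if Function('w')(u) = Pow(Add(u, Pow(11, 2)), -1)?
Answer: Rational(-2055882, 61) ≈ -33703.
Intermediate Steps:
Function('w')(u) = Pow(Add(121, u), -1) (Function('w')(u) = Pow(Add(u, 121), -1) = Pow(Add(121, u), -1))
Add(Function('w')(-60), -33703) = Add(Pow(Add(121, -60), -1), -33703) = Add(Pow(61, -1), -33703) = Add(Rational(1, 61), -33703) = Rational(-2055882, 61)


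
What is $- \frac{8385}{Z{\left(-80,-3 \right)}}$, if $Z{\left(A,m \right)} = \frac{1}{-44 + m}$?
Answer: $394095$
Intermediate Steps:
$- \frac{8385}{Z{\left(-80,-3 \right)}} = - \frac{8385}{\frac{1}{-44 - 3}} = - \frac{8385}{\frac{1}{-47}} = - \frac{8385}{- \frac{1}{47}} = \left(-8385\right) \left(-47\right) = 394095$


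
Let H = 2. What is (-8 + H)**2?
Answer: 36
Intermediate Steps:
(-8 + H)**2 = (-8 + 2)**2 = (-6)**2 = 36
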